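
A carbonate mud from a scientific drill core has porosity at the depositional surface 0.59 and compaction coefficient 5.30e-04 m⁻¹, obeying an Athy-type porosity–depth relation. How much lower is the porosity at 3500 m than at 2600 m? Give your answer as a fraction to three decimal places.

0.056

Working in km (1 km = 1000 m; k in km⁻¹ = k in m⁻¹ × 1000):
φ(2.6) = 0.59·e^(−0.53×2.6) = 0.1487
φ(3.5) = 0.59·e^(−0.53×3.5) = 0.0923
Δφ = 0.1487 − 0.0923 = 0.0564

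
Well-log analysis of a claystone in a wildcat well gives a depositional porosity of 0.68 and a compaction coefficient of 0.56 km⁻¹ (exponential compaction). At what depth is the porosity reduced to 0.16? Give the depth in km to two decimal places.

2.58 km

Invert Athy's law: Z = ln(phi₀/phi) / β
Z = ln(0.68/0.16) / 0.56 = ln(4.25) / 0.56 = 1.4469 / 0.56 = 2.584 km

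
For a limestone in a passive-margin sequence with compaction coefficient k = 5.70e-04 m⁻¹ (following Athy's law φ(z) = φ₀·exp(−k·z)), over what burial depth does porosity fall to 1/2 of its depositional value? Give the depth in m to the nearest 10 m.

1220 m

Working in km (1 km = 1000 m; k in km⁻¹ = k in m⁻¹ × 1000):
φ/φ₀ = 1/2 ⇒ exp(−k·z) = 1/2 ⇒ z = ln(2) / k
z = 0.6931 / 0.57 = 1.216 km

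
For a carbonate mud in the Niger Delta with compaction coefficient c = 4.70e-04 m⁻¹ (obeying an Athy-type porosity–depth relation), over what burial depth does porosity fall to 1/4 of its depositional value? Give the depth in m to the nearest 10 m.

2950 m

Working in km (1 km = 1000 m; c in km⁻¹ = c in m⁻¹ × 1000):
φ/φ₀ = 1/4 ⇒ exp(−c·z) = 1/4 ⇒ z = ln(4) / c
z = 1.3863 / 0.47 = 2.950 km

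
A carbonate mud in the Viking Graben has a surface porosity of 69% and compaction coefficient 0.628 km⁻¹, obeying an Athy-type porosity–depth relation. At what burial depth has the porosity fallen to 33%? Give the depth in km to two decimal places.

1.17 km

Invert Athy's law: d = ln(φ₀/φ) / c
d = ln(0.69/0.33) / 0.628 = ln(2.091) / 0.628 = 0.7376 / 0.628 = 1.175 km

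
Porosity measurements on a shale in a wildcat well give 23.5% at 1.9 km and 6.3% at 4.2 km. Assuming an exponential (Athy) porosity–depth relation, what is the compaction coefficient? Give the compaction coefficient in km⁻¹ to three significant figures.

0.572 km⁻¹

Athy: φ(Z) = φ₀ e^(−cZ) ⇒ φ₁/φ₂ = e^{c(Z₂−Z₁)} ⇒ c = ln(φ₁/φ₂)/(Z₂−Z₁)
c = ln(0.235/0.063) / (4.2 − 1.9) = ln(3.73) / 2.3 = 1.3165 / 2.3 = 0.5724 km⁻¹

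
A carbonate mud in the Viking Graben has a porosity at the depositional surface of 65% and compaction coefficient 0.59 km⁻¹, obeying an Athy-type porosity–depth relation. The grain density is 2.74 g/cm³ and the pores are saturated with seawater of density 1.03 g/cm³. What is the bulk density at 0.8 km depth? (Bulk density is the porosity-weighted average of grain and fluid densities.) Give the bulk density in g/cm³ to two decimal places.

Porosity at depth: n = 0.65·exp(−0.59×0.8) = 0.65×0.6238 = 0.4054
Bulk density: ρ_b = (1−n)ρ_g + n·ρ_f = 0.5946×2.74 + 0.4054×1.03
       = 1.629 + 0.418 = 2.047 g/cm³

2.05 g/cm³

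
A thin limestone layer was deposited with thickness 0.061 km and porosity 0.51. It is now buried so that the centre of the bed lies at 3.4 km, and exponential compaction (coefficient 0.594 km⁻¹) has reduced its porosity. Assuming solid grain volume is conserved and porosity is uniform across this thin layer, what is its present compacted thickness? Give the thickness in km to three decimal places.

0.032 km

Porosity at 3.4 km: phi = 0.51·exp(−0.594×3.4) = 0.0677
Solid-volume conservation: h(1−phi) = h₀(1−phi₀) ⇒ h = h₀·(1−phi₀)/(1−phi)
h = 0.061 × (1 − 0.51)/(1 − 0.0677) = 0.061 × 0.5256 = 0.0321 km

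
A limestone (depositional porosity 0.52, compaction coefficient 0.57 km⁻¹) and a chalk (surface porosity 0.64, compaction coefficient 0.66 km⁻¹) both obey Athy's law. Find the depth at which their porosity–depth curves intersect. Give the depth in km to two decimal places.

2.31 km

Set phi₀ₐ e^(−kₐz) = phi₀ᵦ e^(−kᵦz) ⇒ ln(phi₀ₐ/phi₀ᵦ) = (kₐ − kᵦ)·z
z = ln(0.52/0.64) / (0.57 − 0.66) = -0.2076 / -0.09 = 2.307 km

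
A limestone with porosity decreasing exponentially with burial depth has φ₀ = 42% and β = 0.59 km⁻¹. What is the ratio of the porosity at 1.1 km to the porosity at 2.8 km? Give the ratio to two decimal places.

φ(d₁)/φ(d₂) = e^(−β·d₁)/e^(−β·d₂) = e^{β(d₂−d₁)}
= exp(0.59 × 1.7) = exp(1.003) = 2.7264

2.73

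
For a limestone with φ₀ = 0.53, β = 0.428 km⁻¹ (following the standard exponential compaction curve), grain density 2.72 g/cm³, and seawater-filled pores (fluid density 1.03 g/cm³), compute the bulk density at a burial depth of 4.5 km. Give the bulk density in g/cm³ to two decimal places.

2.59 g/cm³

Porosity at depth: φ = 0.53·exp(−0.428×4.5) = 0.53×0.1457 = 0.0772
Bulk density: ρ_b = (1−φ)ρ_g + φ·ρ_f = 0.9228×2.72 + 0.0772×1.03
       = 2.510 + 0.080 = 2.589 g/cm³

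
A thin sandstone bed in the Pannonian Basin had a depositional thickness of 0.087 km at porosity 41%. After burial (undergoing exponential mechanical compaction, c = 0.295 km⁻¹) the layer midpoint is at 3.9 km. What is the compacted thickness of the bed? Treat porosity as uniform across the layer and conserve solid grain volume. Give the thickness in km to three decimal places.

Porosity at 3.9 km: n = 0.41·exp(−0.295×3.9) = 0.1298
Solid-volume conservation: h(1−n) = h₀(1−n₀) ⇒ h = h₀·(1−n₀)/(1−n)
h = 0.087 × (1 − 0.41)/(1 − 0.1298) = 0.087 × 0.6780 = 0.0590 km

0.059 km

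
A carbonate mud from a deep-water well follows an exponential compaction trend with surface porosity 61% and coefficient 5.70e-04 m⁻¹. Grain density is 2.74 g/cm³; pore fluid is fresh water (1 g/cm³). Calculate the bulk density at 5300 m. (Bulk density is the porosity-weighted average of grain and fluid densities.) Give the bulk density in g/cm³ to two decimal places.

Working in km (1 km = 1000 m; c in km⁻¹ = c in m⁻¹ × 1000):
Porosity at depth: φ = 0.61·exp(−0.57×5.3) = 0.61×0.0488 = 0.0297
Bulk density: ρ_b = (1−φ)ρ_g + φ·ρ_f = 0.9703×2.74 + 0.0297×1
       = 2.659 + 0.030 = 2.688 g/cm³

2.69 g/cm³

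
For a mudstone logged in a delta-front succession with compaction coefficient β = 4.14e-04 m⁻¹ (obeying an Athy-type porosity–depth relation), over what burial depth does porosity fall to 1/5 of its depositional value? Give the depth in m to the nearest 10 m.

3890 m

Working in km (1 km = 1000 m; β in km⁻¹ = β in m⁻¹ × 1000):
n/n₀ = 1/5 ⇒ exp(−β·z) = 1/5 ⇒ z = ln(5) / β
z = 1.6094 / 0.414 = 3.888 km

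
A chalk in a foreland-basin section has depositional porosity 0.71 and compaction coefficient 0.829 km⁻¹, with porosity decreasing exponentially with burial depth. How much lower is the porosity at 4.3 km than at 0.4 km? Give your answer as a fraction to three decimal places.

0.490

phi(0.4) = 0.71·e^(−0.829×0.4) = 0.5096
phi(4.3) = 0.71·e^(−0.829×4.3) = 0.0201
Δphi = 0.5096 − 0.0201 = 0.4895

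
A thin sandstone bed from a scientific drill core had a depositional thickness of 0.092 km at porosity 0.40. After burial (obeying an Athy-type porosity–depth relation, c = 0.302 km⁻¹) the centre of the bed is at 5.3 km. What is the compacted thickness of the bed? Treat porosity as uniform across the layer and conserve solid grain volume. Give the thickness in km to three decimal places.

0.060 km

Porosity at 5.3 km: n = 0.4·exp(−0.302×5.3) = 0.0807
Solid-volume conservation: h(1−n) = h₀(1−n₀) ⇒ h = h₀·(1−n₀)/(1−n)
h = 0.092 × (1 − 0.4)/(1 − 0.0807) = 0.092 × 0.6527 = 0.0600 km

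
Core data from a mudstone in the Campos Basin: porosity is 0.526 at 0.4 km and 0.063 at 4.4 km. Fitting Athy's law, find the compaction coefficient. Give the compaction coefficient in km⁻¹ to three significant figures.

Athy: n(Z) = n₀ e^(−kZ) ⇒ n₁/n₂ = e^{k(Z₂−Z₁)} ⇒ k = ln(n₁/n₂)/(Z₂−Z₁)
k = ln(0.526/0.063) / (4.4 − 0.4) = ln(8.349) / 4 = 2.1222 / 4 = 0.5305 km⁻¹

0.531 km⁻¹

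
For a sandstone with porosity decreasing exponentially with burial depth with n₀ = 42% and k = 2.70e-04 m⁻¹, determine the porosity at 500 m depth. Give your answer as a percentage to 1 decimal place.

Working in km (1 km = 1000 m; k in km⁻¹ = k in m⁻¹ × 1000):
n = n₀·exp(−k·Z) = 0.42 × exp(−0.27 × 0.5) = 0.42 × exp(−0.135)
  = 0.42 × 0.8737 = 0.3670

36.7%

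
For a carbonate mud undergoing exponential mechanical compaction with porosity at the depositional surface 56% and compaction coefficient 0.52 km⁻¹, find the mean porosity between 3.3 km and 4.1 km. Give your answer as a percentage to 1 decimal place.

8.2%

⟨n⟩ = (1/(d₂−d₁)) ∫ n₀ e^(−cd) dd = n₀·(e^(−c·d₁) − e^(−c·d₂)) / (c·(d₂−d₁))
e^(−0.52×3.3) = 0.1798; e^(−0.52×4.1) = 0.1186
⟨n⟩ = 0.56 × (0.1798 − 0.1186) / (0.52 × 0.8) = 0.56 × 0.1471 = 0.0824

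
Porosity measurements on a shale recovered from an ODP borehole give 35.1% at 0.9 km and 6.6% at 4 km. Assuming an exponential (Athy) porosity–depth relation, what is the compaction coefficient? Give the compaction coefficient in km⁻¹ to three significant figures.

0.539 km⁻¹

Athy: phi(Z) = phi₀ e^(−kZ) ⇒ phi₁/phi₂ = e^{k(Z₂−Z₁)} ⇒ k = ln(phi₁/phi₂)/(Z₂−Z₁)
k = ln(0.351/0.066) / (4 − 0.9) = ln(5.318) / 3.1 = 1.6711 / 3.1 = 0.5391 km⁻¹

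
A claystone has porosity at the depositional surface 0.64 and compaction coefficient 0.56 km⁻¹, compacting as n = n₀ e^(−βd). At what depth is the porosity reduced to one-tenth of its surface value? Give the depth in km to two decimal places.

4.11 km

n/n₀ = 1/10 ⇒ exp(−β·d) = 1/10 ⇒ d = ln(10) / β
d = 2.3026 / 0.56 = 4.112 km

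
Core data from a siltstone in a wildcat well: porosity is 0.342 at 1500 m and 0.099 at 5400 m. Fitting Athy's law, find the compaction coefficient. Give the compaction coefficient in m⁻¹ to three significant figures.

0.000318 m⁻¹

Working in km (1 km = 1000 m; k in km⁻¹ = k in m⁻¹ × 1000):
Athy: φ(Z) = φ₀ e^(−kZ) ⇒ φ₁/φ₂ = e^{k(Z₂−Z₁)} ⇒ k = ln(φ₁/φ₂)/(Z₂−Z₁)
k = ln(0.342/0.099) / (5.4 − 1.5) = ln(3.455) / 3.9 = 1.2397 / 3.9 = 0.3179 km⁻¹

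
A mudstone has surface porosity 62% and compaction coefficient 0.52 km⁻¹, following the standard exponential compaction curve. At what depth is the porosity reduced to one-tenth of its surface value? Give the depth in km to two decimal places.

4.43 km

n/n₀ = 1/10 ⇒ exp(−c·Z) = 1/10 ⇒ Z = ln(10) / c
Z = 2.3026 / 0.52 = 4.428 km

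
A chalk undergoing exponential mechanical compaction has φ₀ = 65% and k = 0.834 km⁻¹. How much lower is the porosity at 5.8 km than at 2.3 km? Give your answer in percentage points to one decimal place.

9.0 percentage points

φ(2.3) = 0.65·e^(−0.834×2.3) = 0.0955
φ(5.8) = 0.65·e^(−0.834×5.8) = 0.0052
Δφ = 0.0955 − 0.0052 = 0.0903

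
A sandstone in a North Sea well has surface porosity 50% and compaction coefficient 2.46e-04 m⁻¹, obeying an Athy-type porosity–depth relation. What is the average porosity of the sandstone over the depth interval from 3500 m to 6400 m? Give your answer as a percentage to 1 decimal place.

Working in km (1 km = 1000 m; c in km⁻¹ = c in m⁻¹ × 1000):
⟨φ⟩ = (1/(Z₂−Z₁)) ∫ φ₀ e^(−cZ) dZ = φ₀·(e^(−c·Z₁) − e^(−c·Z₂)) / (c·(Z₂−Z₁))
e^(−0.246×3.5) = 0.4227; e^(−0.246×6.4) = 0.2071
⟨φ⟩ = 0.5 × (0.4227 − 0.2071) / (0.246 × 2.9) = 0.5 × 0.3022 = 0.1511

15.1%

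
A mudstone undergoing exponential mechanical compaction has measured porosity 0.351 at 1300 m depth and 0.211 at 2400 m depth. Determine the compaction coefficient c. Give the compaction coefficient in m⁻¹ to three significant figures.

Working in km (1 km = 1000 m; c in km⁻¹ = c in m⁻¹ × 1000):
Athy: phi(z) = phi₀ e^(−cz) ⇒ phi₁/phi₂ = e^{c(z₂−z₁)} ⇒ c = ln(phi₁/phi₂)/(z₂−z₁)
c = ln(0.351/0.211) / (2.4 − 1.3) = ln(1.664) / 1.1 = 0.5089 / 1.1 = 0.4627 km⁻¹

0.000463 m⁻¹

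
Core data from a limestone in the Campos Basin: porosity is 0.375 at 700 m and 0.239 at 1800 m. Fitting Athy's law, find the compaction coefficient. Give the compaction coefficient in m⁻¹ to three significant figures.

0.000410 m⁻¹

Working in km (1 km = 1000 m; c in km⁻¹ = c in m⁻¹ × 1000):
Athy: n(z) = n₀ e^(−cz) ⇒ n₁/n₂ = e^{c(z₂−z₁)} ⇒ c = ln(n₁/n₂)/(z₂−z₁)
c = ln(0.375/0.239) / (1.8 − 0.7) = ln(1.569) / 1.1 = 0.4505 / 1.1 = 0.4095 km⁻¹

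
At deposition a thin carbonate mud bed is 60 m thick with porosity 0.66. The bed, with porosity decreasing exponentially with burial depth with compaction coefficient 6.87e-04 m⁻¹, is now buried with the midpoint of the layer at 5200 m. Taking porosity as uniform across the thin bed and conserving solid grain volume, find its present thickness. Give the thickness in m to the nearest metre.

Working in km (1 km = 1000 m; β in km⁻¹ = β in m⁻¹ × 1000):
Porosity at 5.2 km: phi = 0.66·exp(−0.687×5.2) = 0.0185
Solid-volume conservation: h(1−phi) = h₀(1−phi₀) ⇒ h = h₀·(1−phi₀)/(1−phi)
h = 0.06 × (1 − 0.66)/(1 − 0.0185) = 0.06 × 0.3464 = 0.0208 km

21 m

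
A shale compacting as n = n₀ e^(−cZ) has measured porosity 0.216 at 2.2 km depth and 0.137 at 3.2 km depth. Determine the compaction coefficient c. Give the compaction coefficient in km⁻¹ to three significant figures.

0.455 km⁻¹

Athy: n(Z) = n₀ e^(−cZ) ⇒ n₁/n₂ = e^{c(Z₂−Z₁)} ⇒ c = ln(n₁/n₂)/(Z₂−Z₁)
c = ln(0.216/0.137) / (3.2 − 2.2) = ln(1.577) / 1 = 0.4553 / 1 = 0.4553 km⁻¹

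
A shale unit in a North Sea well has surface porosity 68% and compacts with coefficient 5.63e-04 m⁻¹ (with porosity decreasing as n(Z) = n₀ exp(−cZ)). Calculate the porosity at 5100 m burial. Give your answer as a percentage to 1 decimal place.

3.9%

Working in km (1 km = 1000 m; c in km⁻¹ = c in m⁻¹ × 1000):
n = n₀·exp(−c·Z) = 0.68 × exp(−0.563 × 5.1) = 0.68 × exp(−2.871)
  = 0.68 × 0.0566 = 0.0385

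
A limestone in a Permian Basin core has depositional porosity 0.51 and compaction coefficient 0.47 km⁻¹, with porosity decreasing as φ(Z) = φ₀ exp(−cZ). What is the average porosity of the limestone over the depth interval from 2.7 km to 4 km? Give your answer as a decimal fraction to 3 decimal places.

⟨φ⟩ = (1/(Z₂−Z₁)) ∫ φ₀ e^(−cZ) dZ = φ₀·(e^(−c·Z₁) − e^(−c·Z₂)) / (c·(Z₂−Z₁))
e^(−0.47×2.7) = 0.2811; e^(−0.47×4) = 0.1526
⟨φ⟩ = 0.51 × (0.2811 − 0.1526) / (0.47 × 1.3) = 0.51 × 0.2103 = 0.1073

0.107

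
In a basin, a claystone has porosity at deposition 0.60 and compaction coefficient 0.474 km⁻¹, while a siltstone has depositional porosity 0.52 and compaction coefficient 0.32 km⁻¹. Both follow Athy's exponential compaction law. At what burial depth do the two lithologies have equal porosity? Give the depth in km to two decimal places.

Set phi₀ₐ e^(−cₐd) = phi₀ᵦ e^(−cᵦd) ⇒ ln(phi₀ₐ/phi₀ᵦ) = (cₐ − cᵦ)·d
d = ln(0.6/0.52) / (0.474 − 0.32) = 0.1431 / 0.154 = 0.929 km

0.93 km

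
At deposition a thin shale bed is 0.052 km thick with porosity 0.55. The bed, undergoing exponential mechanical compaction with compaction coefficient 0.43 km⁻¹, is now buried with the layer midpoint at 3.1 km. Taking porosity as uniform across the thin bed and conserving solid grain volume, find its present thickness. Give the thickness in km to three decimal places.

Porosity at 3.1 km: phi = 0.55·exp(−0.43×3.1) = 0.1450
Solid-volume conservation: h(1−phi) = h₀(1−phi₀) ⇒ h = h₀·(1−phi₀)/(1−phi)
h = 0.052 × (1 − 0.55)/(1 − 0.1450) = 0.052 × 0.5263 = 0.0274 km

0.027 km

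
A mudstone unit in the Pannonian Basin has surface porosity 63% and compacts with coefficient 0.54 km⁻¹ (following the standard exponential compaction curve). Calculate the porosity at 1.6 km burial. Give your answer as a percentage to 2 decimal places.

φ = φ₀·exp(−β·d) = 0.63 × exp(−0.54 × 1.6) = 0.63 × exp(−0.864)
  = 0.63 × 0.4215 = 0.2655

26.55%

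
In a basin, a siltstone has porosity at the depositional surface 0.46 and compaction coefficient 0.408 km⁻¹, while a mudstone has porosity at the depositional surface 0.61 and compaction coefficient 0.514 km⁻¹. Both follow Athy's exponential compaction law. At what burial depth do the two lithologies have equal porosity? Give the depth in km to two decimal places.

2.66 km

Set phi₀ₐ e^(−βₐz) = phi₀ᵦ e^(−βᵦz) ⇒ ln(phi₀ₐ/phi₀ᵦ) = (βₐ − βᵦ)·z
z = ln(0.46/0.61) / (0.408 − 0.514) = -0.2822 / -0.106 = 2.663 km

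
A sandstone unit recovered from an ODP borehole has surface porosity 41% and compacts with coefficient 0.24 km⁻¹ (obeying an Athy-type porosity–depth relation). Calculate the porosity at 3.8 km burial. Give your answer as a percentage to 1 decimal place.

16.5%

n = n₀·exp(−k·d) = 0.41 × exp(−0.24 × 3.8) = 0.41 × exp(−0.912)
  = 0.41 × 0.4017 = 0.1647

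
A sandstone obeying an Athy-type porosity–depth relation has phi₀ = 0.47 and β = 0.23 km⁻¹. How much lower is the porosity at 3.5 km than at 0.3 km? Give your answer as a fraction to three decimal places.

phi(0.3) = 0.47·e^(−0.23×0.3) = 0.4387
phi(3.5) = 0.47·e^(−0.23×3.5) = 0.2101
Δphi = 0.4387 − 0.2101 = 0.2285

0.229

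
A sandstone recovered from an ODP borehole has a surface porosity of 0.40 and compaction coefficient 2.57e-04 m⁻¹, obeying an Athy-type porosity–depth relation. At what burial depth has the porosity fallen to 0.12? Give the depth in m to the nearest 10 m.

4680 m

Working in km (1 km = 1000 m; β in km⁻¹ = β in m⁻¹ × 1000):
Invert Athy's law: Z = ln(φ₀/φ) / β
Z = ln(0.4/0.12) / 0.257 = ln(3.333) / 0.257 = 1.2040 / 0.257 = 4.685 km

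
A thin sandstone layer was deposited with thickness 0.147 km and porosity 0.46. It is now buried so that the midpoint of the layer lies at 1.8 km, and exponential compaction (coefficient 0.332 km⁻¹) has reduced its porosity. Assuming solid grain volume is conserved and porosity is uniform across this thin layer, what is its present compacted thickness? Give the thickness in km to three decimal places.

0.106 km

Porosity at 1.8 km: n = 0.46·exp(−0.332×1.8) = 0.2531
Solid-volume conservation: h(1−n) = h₀(1−n₀) ⇒ h = h₀·(1−n₀)/(1−n)
h = 0.147 × (1 − 0.46)/(1 − 0.2531) = 0.147 × 0.7229 = 0.1063 km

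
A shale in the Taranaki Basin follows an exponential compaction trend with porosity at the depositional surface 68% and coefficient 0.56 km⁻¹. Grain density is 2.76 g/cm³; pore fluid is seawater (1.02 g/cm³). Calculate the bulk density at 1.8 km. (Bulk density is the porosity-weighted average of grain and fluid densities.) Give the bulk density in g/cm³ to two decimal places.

2.33 g/cm³

Porosity at depth: n = 0.68·exp(−0.56×1.8) = 0.68×0.3649 = 0.2482
Bulk density: ρ_b = (1−n)ρ_g + n·ρ_f = 0.7518×2.76 + 0.2482×1.02
       = 2.075 + 0.253 = 2.328 g/cm³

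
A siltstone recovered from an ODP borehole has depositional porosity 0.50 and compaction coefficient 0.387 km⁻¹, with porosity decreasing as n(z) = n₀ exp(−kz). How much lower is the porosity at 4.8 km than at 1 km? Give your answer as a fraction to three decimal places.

n(1) = 0.5·e^(−0.387×1) = 0.3395
n(4.8) = 0.5·e^(−0.387×4.8) = 0.0780
Δn = 0.3395 − 0.0780 = 0.2615

0.262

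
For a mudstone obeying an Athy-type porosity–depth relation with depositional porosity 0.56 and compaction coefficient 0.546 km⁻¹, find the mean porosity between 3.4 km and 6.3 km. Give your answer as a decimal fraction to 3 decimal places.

⟨phi⟩ = (1/(d₂−d₁)) ∫ phi₀ e^(−kd) dd = phi₀·(e^(−k·d₁) − e^(−k·d₂)) / (k·(d₂−d₁))
e^(−0.546×3.4) = 0.1562; e^(−0.546×6.3) = 0.0321
⟨phi⟩ = 0.56 × (0.1562 − 0.0321) / (0.546 × 2.9) = 0.56 × 0.0784 = 0.0439

0.044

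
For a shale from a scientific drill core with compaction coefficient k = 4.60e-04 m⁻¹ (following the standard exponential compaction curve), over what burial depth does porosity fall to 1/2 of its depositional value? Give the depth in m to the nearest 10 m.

Working in km (1 km = 1000 m; k in km⁻¹ = k in m⁻¹ × 1000):
phi/phi₀ = 1/2 ⇒ exp(−k·d) = 1/2 ⇒ d = ln(2) / k
d = 0.6931 / 0.46 = 1.507 km

1510 m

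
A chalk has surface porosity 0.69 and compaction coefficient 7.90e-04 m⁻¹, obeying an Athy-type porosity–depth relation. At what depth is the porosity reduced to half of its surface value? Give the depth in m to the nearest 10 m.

880 m

Working in km (1 km = 1000 m; k in km⁻¹ = k in m⁻¹ × 1000):
phi/phi₀ = 1/2 ⇒ exp(−k·Z) = 1/2 ⇒ Z = ln(2) / k
Z = 0.6931 / 0.79 = 0.877 km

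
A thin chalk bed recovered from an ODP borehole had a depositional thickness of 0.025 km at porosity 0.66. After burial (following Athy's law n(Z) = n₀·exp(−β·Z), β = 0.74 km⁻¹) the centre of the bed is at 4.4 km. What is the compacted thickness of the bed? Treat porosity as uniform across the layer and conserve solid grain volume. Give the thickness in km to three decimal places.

Porosity at 4.4 km: n = 0.66·exp(−0.74×4.4) = 0.0254
Solid-volume conservation: h(1−n) = h₀(1−n₀) ⇒ h = h₀·(1−n₀)/(1−n)
h = 0.025 × (1 − 0.66)/(1 − 0.0254) = 0.025 × 0.3489 = 0.0087 km

0.009 km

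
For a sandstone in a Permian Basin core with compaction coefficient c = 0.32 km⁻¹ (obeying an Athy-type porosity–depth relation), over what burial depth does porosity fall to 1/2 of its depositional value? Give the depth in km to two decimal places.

2.17 km

n/n₀ = 1/2 ⇒ exp(−c·d) = 1/2 ⇒ d = ln(2) / c
d = 0.6931 / 0.32 = 2.166 km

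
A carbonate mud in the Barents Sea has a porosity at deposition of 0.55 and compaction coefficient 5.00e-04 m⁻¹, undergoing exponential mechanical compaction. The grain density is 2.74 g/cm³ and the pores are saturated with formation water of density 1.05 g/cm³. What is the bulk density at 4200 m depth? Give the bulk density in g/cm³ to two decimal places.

Working in km (1 km = 1000 m; c in km⁻¹ = c in m⁻¹ × 1000):
Porosity at depth: n = 0.55·exp(−0.5×4.2) = 0.55×0.1225 = 0.0674
Bulk density: ρ_b = (1−n)ρ_g + n·ρ_f = 0.9326×2.74 + 0.0674×1.05
       = 2.555 + 0.071 = 2.626 g/cm³

2.63 g/cm³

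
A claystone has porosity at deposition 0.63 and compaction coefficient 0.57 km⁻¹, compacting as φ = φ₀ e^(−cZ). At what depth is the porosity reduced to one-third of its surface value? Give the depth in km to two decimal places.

φ/φ₀ = 1/3 ⇒ exp(−c·Z) = 1/3 ⇒ Z = ln(3) / c
Z = 1.0986 / 0.57 = 1.927 km

1.93 km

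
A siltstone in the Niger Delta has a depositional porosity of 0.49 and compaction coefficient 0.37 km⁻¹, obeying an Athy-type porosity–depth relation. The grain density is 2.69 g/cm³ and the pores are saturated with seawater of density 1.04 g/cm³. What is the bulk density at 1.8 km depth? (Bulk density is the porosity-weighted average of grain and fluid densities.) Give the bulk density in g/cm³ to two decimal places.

Porosity at depth: phi = 0.49·exp(−0.37×1.8) = 0.49×0.5138 = 0.2517
Bulk density: ρ_b = (1−phi)ρ_g + phi·ρ_f = 0.7483×2.69 + 0.2517×1.04
       = 2.013 + 0.262 = 2.275 g/cm³

2.27 g/cm³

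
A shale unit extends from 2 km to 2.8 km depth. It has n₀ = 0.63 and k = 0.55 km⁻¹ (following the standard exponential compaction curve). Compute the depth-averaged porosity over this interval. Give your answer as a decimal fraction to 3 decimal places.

0.170

⟨n⟩ = (1/(Z₂−Z₁)) ∫ n₀ e^(−kZ) dZ = n₀·(e^(−k·Z₁) − e^(−k·Z₂)) / (k·(Z₂−Z₁))
e^(−0.55×2) = 0.3329; e^(−0.55×2.8) = 0.2144
⟨n⟩ = 0.63 × (0.3329 − 0.2144) / (0.55 × 0.8) = 0.63 × 0.2693 = 0.1697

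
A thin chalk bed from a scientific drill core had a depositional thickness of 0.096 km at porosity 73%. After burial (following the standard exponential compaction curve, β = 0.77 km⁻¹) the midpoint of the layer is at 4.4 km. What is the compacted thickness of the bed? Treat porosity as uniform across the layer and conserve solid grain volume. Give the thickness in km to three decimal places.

Porosity at 4.4 km: φ = 0.73·exp(−0.77×4.4) = 0.0247
Solid-volume conservation: h(1−φ) = h₀(1−φ₀) ⇒ h = h₀·(1−φ₀)/(1−φ)
h = 0.096 × (1 − 0.73)/(1 − 0.0247) = 0.096 × 0.2768 = 0.0266 km

0.027 km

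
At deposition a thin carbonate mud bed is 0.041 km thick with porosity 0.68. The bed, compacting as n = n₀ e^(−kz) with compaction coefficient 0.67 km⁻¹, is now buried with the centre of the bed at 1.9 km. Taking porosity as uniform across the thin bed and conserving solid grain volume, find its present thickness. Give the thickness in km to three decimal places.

0.016 km

Porosity at 1.9 km: n = 0.68·exp(−0.67×1.9) = 0.1904
Solid-volume conservation: h(1−n) = h₀(1−n₀) ⇒ h = h₀·(1−n₀)/(1−n)
h = 0.041 × (1 − 0.68)/(1 − 0.1904) = 0.041 × 0.3953 = 0.0162 km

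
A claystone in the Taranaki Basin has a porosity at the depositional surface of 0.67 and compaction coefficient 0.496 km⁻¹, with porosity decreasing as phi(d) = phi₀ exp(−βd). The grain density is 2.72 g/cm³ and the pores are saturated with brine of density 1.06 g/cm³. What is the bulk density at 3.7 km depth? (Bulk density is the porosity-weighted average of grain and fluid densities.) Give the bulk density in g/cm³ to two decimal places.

Porosity at depth: phi = 0.67·exp(−0.496×3.7) = 0.67×0.1596 = 0.1069
Bulk density: ρ_b = (1−phi)ρ_g + phi·ρ_f = 0.8931×2.72 + 0.1069×1.06
       = 2.429 + 0.113 = 2.543 g/cm³

2.54 g/cm³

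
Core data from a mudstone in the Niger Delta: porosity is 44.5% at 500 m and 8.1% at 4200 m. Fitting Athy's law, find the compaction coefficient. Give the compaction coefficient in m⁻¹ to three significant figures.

0.000460 m⁻¹

Working in km (1 km = 1000 m; c in km⁻¹ = c in m⁻¹ × 1000):
Athy: φ(d) = φ₀ e^(−cd) ⇒ φ₁/φ₂ = e^{c(d₂−d₁)} ⇒ c = ln(φ₁/φ₂)/(d₂−d₁)
c = ln(0.445/0.081) / (4.2 − 0.5) = ln(5.494) / 3.7 = 1.7036 / 3.7 = 0.4604 km⁻¹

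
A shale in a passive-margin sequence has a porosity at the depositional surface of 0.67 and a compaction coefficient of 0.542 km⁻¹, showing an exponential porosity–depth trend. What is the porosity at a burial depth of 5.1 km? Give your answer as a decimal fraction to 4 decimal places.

0.0422

phi = phi₀·exp(−β·Z) = 0.67 × exp(−0.542 × 5.1) = 0.67 × exp(−2.764)
  = 0.67 × 0.0630 = 0.0422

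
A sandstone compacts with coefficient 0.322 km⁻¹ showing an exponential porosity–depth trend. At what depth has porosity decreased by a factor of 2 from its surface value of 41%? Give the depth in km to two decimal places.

2.15 km

n/n₀ = 1/2 ⇒ exp(−β·z) = 1/2 ⇒ z = ln(2) / β
z = 0.6931 / 0.322 = 2.153 km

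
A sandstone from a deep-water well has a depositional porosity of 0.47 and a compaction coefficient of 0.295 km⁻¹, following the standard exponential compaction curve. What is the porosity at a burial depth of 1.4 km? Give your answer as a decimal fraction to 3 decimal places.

φ = φ₀·exp(−c·d) = 0.47 × exp(−0.295 × 1.4) = 0.47 × exp(−0.413)
  = 0.47 × 0.6617 = 0.3110

0.311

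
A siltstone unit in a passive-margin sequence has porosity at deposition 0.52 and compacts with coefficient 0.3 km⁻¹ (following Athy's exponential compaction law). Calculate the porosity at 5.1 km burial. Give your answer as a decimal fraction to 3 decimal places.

phi = phi₀·exp(−β·d) = 0.52 × exp(−0.3 × 5.1) = 0.52 × exp(−1.53)
  = 0.52 × 0.2165 = 0.1126

0.113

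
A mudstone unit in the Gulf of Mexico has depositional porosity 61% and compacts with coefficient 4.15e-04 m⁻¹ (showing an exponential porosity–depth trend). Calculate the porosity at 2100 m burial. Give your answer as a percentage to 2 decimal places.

25.52%

Working in km (1 km = 1000 m; β in km⁻¹ = β in m⁻¹ × 1000):
φ = φ₀·exp(−β·Z) = 0.61 × exp(−0.415 × 2.1) = 0.61 × exp(−0.8715)
  = 0.61 × 0.4183 = 0.2552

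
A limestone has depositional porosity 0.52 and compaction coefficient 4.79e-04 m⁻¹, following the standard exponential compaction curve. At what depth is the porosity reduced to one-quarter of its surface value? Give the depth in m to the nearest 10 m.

2890 m

Working in km (1 km = 1000 m; β in km⁻¹ = β in m⁻¹ × 1000):
φ/φ₀ = 1/4 ⇒ exp(−β·d) = 1/4 ⇒ d = ln(4) / β
d = 1.3863 / 0.479 = 2.894 km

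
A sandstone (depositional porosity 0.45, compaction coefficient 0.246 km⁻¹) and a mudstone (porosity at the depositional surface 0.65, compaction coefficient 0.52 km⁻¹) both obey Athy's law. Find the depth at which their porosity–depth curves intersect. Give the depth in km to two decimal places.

1.34 km

Set phi₀ₐ e^(−cₐd) = phi₀ᵦ e^(−cᵦd) ⇒ ln(phi₀ₐ/phi₀ᵦ) = (cₐ − cᵦ)·d
d = ln(0.45/0.65) / (0.246 − 0.52) = -0.3677 / -0.274 = 1.342 km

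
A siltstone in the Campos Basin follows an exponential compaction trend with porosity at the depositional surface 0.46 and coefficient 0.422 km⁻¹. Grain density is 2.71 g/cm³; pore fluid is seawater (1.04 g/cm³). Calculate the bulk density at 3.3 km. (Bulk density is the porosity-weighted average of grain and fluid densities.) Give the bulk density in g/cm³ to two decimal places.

2.52 g/cm³

Porosity at depth: n = 0.46·exp(−0.422×3.3) = 0.46×0.2484 = 0.1143
Bulk density: ρ_b = (1−n)ρ_g + n·ρ_f = 0.8857×2.71 + 0.1143×1.04
       = 2.400 + 0.119 = 2.519 g/cm³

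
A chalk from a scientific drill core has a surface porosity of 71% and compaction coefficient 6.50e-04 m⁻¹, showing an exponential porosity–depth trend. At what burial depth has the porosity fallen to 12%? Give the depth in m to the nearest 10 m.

2740 m

Working in km (1 km = 1000 m; k in km⁻¹ = k in m⁻¹ × 1000):
Invert Athy's law: Z = ln(n₀/n) / k
Z = ln(0.71/0.12) / 0.65 = ln(5.917) / 0.65 = 1.7778 / 0.65 = 2.735 km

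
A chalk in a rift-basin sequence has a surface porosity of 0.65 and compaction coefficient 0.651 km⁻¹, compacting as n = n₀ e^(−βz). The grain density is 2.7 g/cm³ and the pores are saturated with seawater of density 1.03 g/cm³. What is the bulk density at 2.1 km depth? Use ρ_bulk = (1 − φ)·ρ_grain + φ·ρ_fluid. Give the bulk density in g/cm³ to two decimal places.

Porosity at depth: n = 0.65·exp(−0.651×2.1) = 0.65×0.2548 = 0.1656
Bulk density: ρ_b = (1−n)ρ_g + n·ρ_f = 0.8344×2.7 + 0.1656×1.03
       = 2.253 + 0.171 = 2.423 g/cm³

2.42 g/cm³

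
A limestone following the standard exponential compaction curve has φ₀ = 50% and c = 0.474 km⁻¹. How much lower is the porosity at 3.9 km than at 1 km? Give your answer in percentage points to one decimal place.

φ(1) = 0.5·e^(−0.474×1) = 0.3113
φ(3.9) = 0.5·e^(−0.474×3.9) = 0.0787
Δφ = 0.3113 − 0.0787 = 0.2325

23.3 percentage points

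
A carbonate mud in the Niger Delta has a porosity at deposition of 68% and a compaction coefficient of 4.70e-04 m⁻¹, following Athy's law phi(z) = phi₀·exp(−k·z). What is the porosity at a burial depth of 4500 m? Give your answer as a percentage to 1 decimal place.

8.2%

Working in km (1 km = 1000 m; k in km⁻¹ = k in m⁻¹ × 1000):
phi = phi₀·exp(−k·z) = 0.68 × exp(−0.47 × 4.5) = 0.68 × exp(−2.115)
  = 0.68 × 0.1206 = 0.0820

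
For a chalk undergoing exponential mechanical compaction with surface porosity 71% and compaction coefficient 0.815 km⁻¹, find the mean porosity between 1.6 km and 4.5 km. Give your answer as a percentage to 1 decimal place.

⟨n⟩ = (1/(Z₂−Z₁)) ∫ n₀ e^(−cZ) dZ = n₀·(e^(−c·Z₁) − e^(−c·Z₂)) / (c·(Z₂−Z₁))
e^(−0.815×1.6) = 0.2714; e^(−0.815×4.5) = 0.0255
⟨n⟩ = 0.71 × (0.2714 − 0.0255) / (0.815 × 2.9) = 0.71 × 0.1040 = 0.0739

7.4%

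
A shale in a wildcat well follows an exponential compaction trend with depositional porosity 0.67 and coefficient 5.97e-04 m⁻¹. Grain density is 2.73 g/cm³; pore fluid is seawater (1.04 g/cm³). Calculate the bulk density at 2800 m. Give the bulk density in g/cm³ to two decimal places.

Working in km (1 km = 1000 m; k in km⁻¹ = k in m⁻¹ × 1000):
Porosity at depth: phi = 0.67·exp(−0.597×2.8) = 0.67×0.1879 = 0.1259
Bulk density: ρ_b = (1−phi)ρ_g + phi·ρ_f = 0.8741×2.73 + 0.1259×1.04
       = 2.386 + 0.131 = 2.517 g/cm³

2.52 g/cm³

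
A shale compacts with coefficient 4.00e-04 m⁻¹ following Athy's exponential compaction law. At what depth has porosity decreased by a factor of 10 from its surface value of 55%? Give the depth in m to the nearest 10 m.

Working in km (1 km = 1000 m; c in km⁻¹ = c in m⁻¹ × 1000):
phi/phi₀ = 1/10 ⇒ exp(−c·z) = 1/10 ⇒ z = ln(10) / c
z = 2.3026 / 0.4 = 5.756 km

5760 m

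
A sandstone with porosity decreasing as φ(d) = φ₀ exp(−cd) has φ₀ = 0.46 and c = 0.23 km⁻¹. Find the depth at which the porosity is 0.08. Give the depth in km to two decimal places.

Invert Athy's law: d = ln(φ₀/φ) / c
d = ln(0.46/0.08) / 0.23 = ln(5.75) / 0.23 = 1.7492 / 0.23 = 7.605 km

7.61 km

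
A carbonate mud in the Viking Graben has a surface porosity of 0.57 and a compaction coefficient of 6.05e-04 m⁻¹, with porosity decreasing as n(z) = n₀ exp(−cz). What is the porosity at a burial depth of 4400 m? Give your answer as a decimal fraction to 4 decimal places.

Working in km (1 km = 1000 m; c in km⁻¹ = c in m⁻¹ × 1000):
n = n₀·exp(−c·z) = 0.57 × exp(−0.605 × 4.4) = 0.57 × exp(−2.662)
  = 0.57 × 0.0698 = 0.0398

0.0398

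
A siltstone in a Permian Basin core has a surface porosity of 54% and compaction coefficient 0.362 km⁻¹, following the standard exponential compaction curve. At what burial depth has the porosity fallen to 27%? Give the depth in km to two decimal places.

Invert Athy's law: z = ln(phi₀/phi) / k
z = ln(0.54/0.27) / 0.362 = ln(2) / 0.362 = 0.6931 / 0.362 = 1.915 km

1.91 km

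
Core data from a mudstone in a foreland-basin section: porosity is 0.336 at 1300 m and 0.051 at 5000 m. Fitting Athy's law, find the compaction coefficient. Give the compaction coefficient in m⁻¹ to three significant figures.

Working in km (1 km = 1000 m; k in km⁻¹ = k in m⁻¹ × 1000):
Athy: φ(d) = φ₀ e^(−kd) ⇒ φ₁/φ₂ = e^{k(d₂−d₁)} ⇒ k = ln(φ₁/φ₂)/(d₂−d₁)
k = ln(0.336/0.051) / (5 − 1.3) = ln(6.588) / 3.7 = 1.8853 / 3.7 = 0.5095 km⁻¹

0.000510 m⁻¹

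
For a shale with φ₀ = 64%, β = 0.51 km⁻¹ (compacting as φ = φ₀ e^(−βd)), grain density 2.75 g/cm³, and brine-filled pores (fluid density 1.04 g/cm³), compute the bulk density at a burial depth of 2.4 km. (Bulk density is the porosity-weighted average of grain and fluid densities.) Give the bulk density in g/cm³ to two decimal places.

2.43 g/cm³

Porosity at depth: φ = 0.64·exp(−0.51×2.4) = 0.64×0.2941 = 0.1882
Bulk density: ρ_b = (1−φ)ρ_g + φ·ρ_f = 0.8118×2.75 + 0.1882×1.04
       = 2.232 + 0.196 = 2.428 g/cm³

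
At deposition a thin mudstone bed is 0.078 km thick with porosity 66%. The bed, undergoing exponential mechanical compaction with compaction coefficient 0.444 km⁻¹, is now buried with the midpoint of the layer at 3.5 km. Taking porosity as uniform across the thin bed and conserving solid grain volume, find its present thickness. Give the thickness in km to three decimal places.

0.031 km

Porosity at 3.5 km: φ = 0.66·exp(−0.444×3.5) = 0.1395
Solid-volume conservation: h(1−φ) = h₀(1−φ₀) ⇒ h = h₀·(1−φ₀)/(1−φ)
h = 0.078 × (1 − 0.66)/(1 − 0.1395) = 0.078 × 0.3951 = 0.0308 km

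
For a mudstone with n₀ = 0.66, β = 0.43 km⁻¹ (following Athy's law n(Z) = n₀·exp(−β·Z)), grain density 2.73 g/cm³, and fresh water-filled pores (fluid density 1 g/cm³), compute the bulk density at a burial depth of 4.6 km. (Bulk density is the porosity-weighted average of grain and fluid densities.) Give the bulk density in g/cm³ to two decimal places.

2.57 g/cm³

Porosity at depth: n = 0.66·exp(−0.43×4.6) = 0.66×0.1383 = 0.0913
Bulk density: ρ_b = (1−n)ρ_g + n·ρ_f = 0.9087×2.73 + 0.0913×1
       = 2.481 + 0.091 = 2.572 g/cm³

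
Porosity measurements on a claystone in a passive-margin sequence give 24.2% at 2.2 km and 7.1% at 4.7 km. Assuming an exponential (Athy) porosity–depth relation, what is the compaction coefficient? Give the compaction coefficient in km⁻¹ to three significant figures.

Athy: n(d) = n₀ e^(−kd) ⇒ n₁/n₂ = e^{k(d₂−d₁)} ⇒ k = ln(n₁/n₂)/(d₂−d₁)
k = ln(0.242/0.071) / (4.7 − 2.2) = ln(3.408) / 2.5 = 1.2263 / 2.5 = 0.4905 km⁻¹

0.491 km⁻¹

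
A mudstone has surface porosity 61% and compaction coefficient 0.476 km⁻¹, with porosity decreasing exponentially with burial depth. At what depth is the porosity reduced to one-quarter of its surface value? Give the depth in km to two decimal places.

φ/φ₀ = 1/4 ⇒ exp(−β·Z) = 1/4 ⇒ Z = ln(4) / β
Z = 1.3863 / 0.476 = 2.912 km

2.91 km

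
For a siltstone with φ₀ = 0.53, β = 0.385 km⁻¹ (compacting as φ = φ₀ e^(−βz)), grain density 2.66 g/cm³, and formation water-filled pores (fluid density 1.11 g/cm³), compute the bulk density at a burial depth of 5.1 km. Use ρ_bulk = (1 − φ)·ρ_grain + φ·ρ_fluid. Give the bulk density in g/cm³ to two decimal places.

2.54 g/cm³

Porosity at depth: φ = 0.53·exp(−0.385×5.1) = 0.53×0.1404 = 0.0744
Bulk density: ρ_b = (1−φ)ρ_g + φ·ρ_f = 0.9256×2.66 + 0.0744×1.11
       = 2.462 + 0.083 = 2.545 g/cm³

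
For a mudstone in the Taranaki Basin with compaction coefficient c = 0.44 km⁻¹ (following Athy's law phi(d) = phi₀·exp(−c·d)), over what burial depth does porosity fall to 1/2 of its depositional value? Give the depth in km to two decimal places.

1.58 km

phi/phi₀ = 1/2 ⇒ exp(−c·d) = 1/2 ⇒ d = ln(2) / c
d = 0.6931 / 0.44 = 1.575 km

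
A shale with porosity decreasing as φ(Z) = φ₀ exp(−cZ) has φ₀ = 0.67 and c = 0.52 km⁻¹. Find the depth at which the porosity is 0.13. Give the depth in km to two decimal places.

3.15 km

Invert Athy's law: Z = ln(φ₀/φ) / c
Z = ln(0.67/0.13) / 0.52 = ln(5.154) / 0.52 = 1.6397 / 0.52 = 3.153 km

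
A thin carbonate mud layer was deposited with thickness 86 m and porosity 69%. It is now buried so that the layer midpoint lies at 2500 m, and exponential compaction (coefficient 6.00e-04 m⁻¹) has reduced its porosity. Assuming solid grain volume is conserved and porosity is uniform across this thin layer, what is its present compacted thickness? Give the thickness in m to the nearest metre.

32 m

Working in km (1 km = 1000 m; k in km⁻¹ = k in m⁻¹ × 1000):
Porosity at 2.5 km: n = 0.69·exp(−0.6×2.5) = 0.1540
Solid-volume conservation: h(1−n) = h₀(1−n₀) ⇒ h = h₀·(1−n₀)/(1−n)
h = 0.086 × (1 − 0.69)/(1 − 0.1540) = 0.086 × 0.3664 = 0.0315 km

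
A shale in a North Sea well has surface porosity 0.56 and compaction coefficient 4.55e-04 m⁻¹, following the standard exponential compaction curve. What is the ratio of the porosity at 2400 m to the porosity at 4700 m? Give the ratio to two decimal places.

Working in km (1 km = 1000 m; c in km⁻¹ = c in m⁻¹ × 1000):
n(Z₁)/n(Z₂) = e^(−c·Z₁)/e^(−c·Z₂) = e^{c(Z₂−Z₁)}
= exp(0.455 × 2.3) = exp(1.047) = 2.8477

2.85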